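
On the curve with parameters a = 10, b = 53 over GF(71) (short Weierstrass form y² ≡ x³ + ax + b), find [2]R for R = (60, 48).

tangent at (60, 48): λ = (3·60² + 10)/(2·48) ≡ 18/25. 25⁻¹ ≡ 54 (mod 71) since 25·54 = 1350 ≡ 1, so λ ≡ 18·54 ≡ 49.
  x = λ² - 60 - 60 = 2401 - 120 ≡ 9; y = λ·(60 - 9) - 48 ≡ 37. → (9, 37)

(9, 37)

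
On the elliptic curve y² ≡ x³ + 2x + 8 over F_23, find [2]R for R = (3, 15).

(6, 12)

tangent at (3, 15): λ = (3·3² + 2)/(2·15) ≡ 6/7. 7⁻¹ ≡ 10 (mod 23), so λ ≡ 6·10 ≡ 14.
  x = λ² - 3 - 3 = 196 - 6 ≡ 6; y = λ·(3 - 6) - 15 ≡ 12. → (6, 12)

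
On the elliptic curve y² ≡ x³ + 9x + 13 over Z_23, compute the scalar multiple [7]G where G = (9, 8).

(13, 21)

Repeated addition: build up to 7G.
2G: tangent at (9, 8): λ = (3·9² + 9)/(2·8) ≡ 22/16. 16⁻¹ ≡ 13 (mod 23), so λ ≡ 22·13 ≡ 10.
  x = λ² - 9 - 9 = 100 - 18 ≡ 13; y = λ·(9 - 13) - 8 ≡ 21. → (13, 21)
3G: (13, 21) + (9, 8). λ = (8 - 21)/(9 - 13) ≡ 10/19 mod 23. 19⁻¹ ≡ 17 (mod 23) since 19·17 = 323 ≡ 1, so λ ≡ 9.
  x = λ² - 13 - 9 = 81 - 22 ≡ 13; y = λ·(13 - 13) - 21 ≡ 2. → (13, 2)
4G: (13, 2) + (9, 8). λ = (8 - 2)/(9 - 13) ≡ 6/19 mod 23. 19⁻¹ ≡ 17 (mod 23) since 19·17 = 323 ≡ 1, so λ ≡ 10.
  x = λ² - 13 - 9 = 100 - 22 ≡ 9; y = λ·(13 - 9) - 2 ≡ 15. → (9, 15)
5G: (9, 15) + (9, 8): same x and y₁ ≡ -y₂, so the sum is O.
6G: O + (9, 8) = (9, 8) (identity).
7G: tangent at (9, 8): λ = (3·9² + 9)/(2·8) ≡ 22/16. 16⁻¹ ≡ 13 (mod 23) since 16·13 = 208 ≡ 1, so λ ≡ 22·13 ≡ 10.
  x = λ² - 9 - 9 = 100 - 18 ≡ 13; y = λ·(9 - 13) - 8 ≡ 21. → (13, 21)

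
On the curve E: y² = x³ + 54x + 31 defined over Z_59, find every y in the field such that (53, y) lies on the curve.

x³ + 54x + 31 = 151770 ≡ 22 (mod 59).
Square roots of 22 mod 59: 9 and 50 (since 9² = 81 ≡ 22).

9, 50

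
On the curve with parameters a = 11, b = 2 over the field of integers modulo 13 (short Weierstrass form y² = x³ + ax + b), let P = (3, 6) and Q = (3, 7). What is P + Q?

The two points share x = 3 and their y-coordinates satisfy 6 + 7 ≡ 0 (mod 13), so they are inverses. Their sum is O.

O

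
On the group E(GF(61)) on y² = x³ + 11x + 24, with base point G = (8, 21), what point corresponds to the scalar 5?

Repeated addition: build up to 5G.
2G: tangent at (8, 21): λ = (3·8² + 11)/(2·21) ≡ 20/42. 42⁻¹ ≡ 16 (mod 61), so λ ≡ 20·16 ≡ 15.
  x = λ² - 8 - 8 = 225 - 16 ≡ 26; y = λ·(8 - 26) - 21 ≡ 14. → (26, 14)
3G: (26, 14) + (8, 21). λ = (21 - 14)/(8 - 26) ≡ 7/43 mod 61. 43⁻¹ ≡ 44 (mod 61), so λ ≡ 3.
  x = λ² - 26 - 8 = 9 - 34 ≡ 36; y = λ·(26 - 36) - 14 ≡ 17. → (36, 17)
4G: (36, 17) + (8, 21). λ = (21 - 17)/(8 - 36) ≡ 4/33 mod 61. 33⁻¹ ≡ 37 (mod 61) since 33·37 = 1221 ≡ 1, so λ ≡ 26.
  x = λ² - 36 - 8 = 676 - 44 ≡ 22; y = λ·(36 - 22) - 17 ≡ 42. → (22, 42)
5G: (22, 42) + (8, 21). λ = (21 - 42)/(8 - 22) ≡ 40/47 mod 61. 47⁻¹ ≡ 13 (mod 61), so λ ≡ 32.
  x = λ² - 22 - 8 = 1024 - 30 ≡ 18; y = λ·(22 - 18) - 42 ≡ 25. → (18, 25)

(18, 25)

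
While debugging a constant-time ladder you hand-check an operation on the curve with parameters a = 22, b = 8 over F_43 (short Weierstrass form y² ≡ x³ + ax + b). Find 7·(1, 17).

Write Q = (1, 17).
Double-and-add on 7 = (111)₂. Start with Q = (1, 17) for the leading 1-bit.
double: tangent at (1, 17): λ = (3·1² + 22)/(2·17) ≡ 25/34. 34⁻¹ ≡ 19 (mod 43), so λ ≡ 25·19 ≡ 2.
  x = λ² - 1 - 1 = 4 - 2 ≡ 2; y = λ·(1 - 2) - 17 ≡ 24. → (2, 24)
add Q: (2, 24) + (1, 17). λ = (17 - 24)/(1 - 2) ≡ 36/42 mod 43. 42⁻¹ ≡ 42 (mod 43) since 42·42 = 1764 ≡ 1, so λ ≡ 7.
  x = λ² - 2 - 1 = 49 - 3 ≡ 3; y = λ·(2 - 3) - 24 ≡ 12. → (3, 12)
double: tangent at (3, 12): λ = (3·3² + 22)/(2·12) ≡ 6/24. 24⁻¹ ≡ 9 (mod 43), so λ ≡ 6·9 ≡ 11.
  x = λ² - 3 - 3 = 121 - 6 ≡ 29; y = λ·(3 - 29) - 12 ≡ 3. → (29, 3)
add Q: (29, 3) + (1, 17). λ = (17 - 3)/(1 - 29) ≡ 14/15 mod 43. 15⁻¹ ≡ 23 (mod 43), so λ ≡ 21.
  x = λ² - 29 - 1 = 441 - 30 ≡ 24; y = λ·(29 - 24) - 3 ≡ 16. → (24, 16)

(24, 16)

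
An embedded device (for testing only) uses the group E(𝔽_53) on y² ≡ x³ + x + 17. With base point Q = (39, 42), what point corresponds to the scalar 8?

Double-and-add on 8 = (1000)₂. Start with Q = (39, 42) for the leading 1-bit.
double: tangent at (39, 42): λ = (3·39² + 1)/(2·42) ≡ 6/31. 31⁻¹ ≡ 12 (mod 53), so λ ≡ 6·12 ≡ 19.
  x = λ² - 39 - 39 = 361 - 78 ≡ 18; y = λ·(39 - 18) - 42 ≡ 39. → (18, 39)
double: tangent at (18, 39): λ = (3·18² + 1)/(2·39) ≡ 19/25. 25⁻¹ ≡ 17 (mod 53), so λ ≡ 19·17 ≡ 5.
  x = λ² - 18 - 18 = 25 - 36 ≡ 42; y = λ·(18 - 42) - 39 ≡ 0. → (42, 0)
double: (42, 0) + (42, 0): same x and y₁ ≡ -y₂, so the sum is 𝒪.

O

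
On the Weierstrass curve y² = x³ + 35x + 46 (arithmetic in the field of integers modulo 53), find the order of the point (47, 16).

2P: tangent at (47, 16): λ = (3·47² + 35)/(2·16) ≡ 37/32. 32⁻¹ ≡ 5 (mod 53), so λ ≡ 37·5 ≡ 26.
  x = λ² - 47 - 47 = 676 - 94 ≡ 52; y = λ·(47 - 52) - 16 ≡ 13. → (52, 13)
3P: (52, 13) + (47, 16). λ = (16 - 13)/(47 - 52) ≡ 3/48 mod 53. 48⁻¹ ≡ 21 (mod 53), so λ ≡ 10.
  x = λ² - 52 - 47 = 100 - 99 ≡ 1; y = λ·(52 - 1) - 13 ≡ 20. → (1, 20)
4P: (1, 20) + (47, 16). λ = (16 - 20)/(47 - 1) ≡ 49/46 mod 53. 46⁻¹ ≡ 15 (mod 53) since 46·15 = 690 ≡ 1, so λ ≡ 46.
  x = λ² - 1 - 47 = 2116 - 48 ≡ 1; y = λ·(1 - 1) - 20 ≡ 33. → (1, 33)
5P: (1, 33) + (47, 16). λ = (16 - 33)/(47 - 1) ≡ 36/46 mod 53. 46⁻¹ ≡ 15 (mod 53) since 46·15 = 690 ≡ 1, so λ ≡ 10.
  x = λ² - 1 - 47 = 100 - 48 ≡ 52; y = λ·(1 - 52) - 33 ≡ 40. → (52, 40)
6P: (52, 40) + (47, 16). λ = (16 - 40)/(47 - 52) ≡ 29/48 mod 53. 48⁻¹ ≡ 21 (mod 53), so λ ≡ 26.
  x = λ² - 52 - 47 = 676 - 99 ≡ 47; y = λ·(52 - 47) - 40 ≡ 37. → (47, 37)
7P: (47, 37) + (47, 16): same x and y₁ ≡ -y₂, so the sum is O.
7P = O, so the order is 7.

7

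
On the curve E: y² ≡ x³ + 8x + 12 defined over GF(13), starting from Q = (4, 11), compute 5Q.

Double-and-add on 5 = (101)₂. Start with Q = (4, 11) for the leading 1-bit.
double: tangent at (4, 11): λ = (3·4² + 8)/(2·11) ≡ 4/9. 9⁻¹ ≡ 3 (mod 13), so λ ≡ 4·3 ≡ 12.
  x = λ² - 4 - 4 = 144 - 8 ≡ 6; y = λ·(4 - 6) - 11 ≡ 4. → (6, 4)
double: tangent at (6, 4): λ = (3·6² + 8)/(2·4) ≡ 12/8. 8⁻¹ ≡ 5 (mod 13), so λ ≡ 12·5 ≡ 8.
  x = λ² - 6 - 6 = 64 - 12 ≡ 0; y = λ·(6 - 0) - 4 ≡ 5. → (0, 5)
add Q: (0, 5) + (4, 11). λ = (11 - 5)/(4 - 0) ≡ 6/4 mod 13. 4⁻¹ ≡ 10 (mod 13), so λ ≡ 8.
  x = λ² - 0 - 4 = 64 - 4 ≡ 8; y = λ·(0 - 8) - 5 ≡ 9. → (8, 9)

(8, 9)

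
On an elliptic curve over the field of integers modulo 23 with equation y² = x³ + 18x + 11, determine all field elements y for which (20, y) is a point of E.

none

x³ + 18x + 11 = 8371 ≡ 22 (mod 23).
22 is a non-residue mod 23; no y exists.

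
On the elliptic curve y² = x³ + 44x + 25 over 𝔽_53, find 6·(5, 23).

(3, 5)

Write P = (5, 23).
Double-and-add on 6 = (110)₂. Start with P = (5, 23) for the leading 1-bit.
double: tangent at (5, 23): λ = (3·5² + 44)/(2·23) ≡ 13/46. 46⁻¹ ≡ 15 (mod 53), so λ ≡ 13·15 ≡ 36.
  x = λ² - 5 - 5 = 1296 - 10 ≡ 14; y = λ·(5 - 14) - 23 ≡ 24. → (14, 24)
add P: (14, 24) + (5, 23). λ = (23 - 24)/(5 - 14) ≡ 52/44 mod 53. 44⁻¹ ≡ 47 (mod 53), so λ ≡ 6.
  x = λ² - 14 - 5 = 36 - 19 ≡ 17; y = λ·(14 - 17) - 24 ≡ 11. → (17, 11)
double: tangent at (17, 11): λ = (3·17² + 44)/(2·11) ≡ 10/22. 22⁻¹ ≡ 41 (mod 53), so λ ≡ 10·41 ≡ 39.
  x = λ² - 17 - 17 = 1521 - 34 ≡ 3; y = λ·(17 - 3) - 11 ≡ 5. → (3, 5)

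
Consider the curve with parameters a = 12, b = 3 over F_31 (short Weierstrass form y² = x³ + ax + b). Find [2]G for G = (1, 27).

(2, 2)

tangent at (1, 27): λ = (3·1² + 12)/(2·27) ≡ 15/23. 23⁻¹ ≡ 27 (mod 31), so λ ≡ 15·27 ≡ 2.
  x = λ² - 1 - 1 = 4 - 2 ≡ 2; y = λ·(1 - 2) - 27 ≡ 2. → (2, 2)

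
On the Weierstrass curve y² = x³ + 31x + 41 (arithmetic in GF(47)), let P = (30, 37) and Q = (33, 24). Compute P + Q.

(8, 40)

(30, 37) + (33, 24). λ = (24 - 37)/(33 - 30) ≡ 34/3 mod 47. 3⁻¹ ≡ 16 (mod 47), so λ ≡ 27.
  x = λ² - 30 - 33 = 729 - 63 ≡ 8; y = λ·(30 - 8) - 37 ≡ 40. → (8, 40)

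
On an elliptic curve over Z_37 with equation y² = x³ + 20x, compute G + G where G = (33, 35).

tangent at (33, 35): λ = (3·33² + 20)/(2·35) ≡ 31/33. 33⁻¹ ≡ 9 (mod 37) since 33·9 = 297 ≡ 1, so λ ≡ 31·9 ≡ 20.
  x = λ² - 33 - 33 = 400 - 66 ≡ 1; y = λ·(33 - 1) - 35 ≡ 13. → (1, 13)

(1, 13)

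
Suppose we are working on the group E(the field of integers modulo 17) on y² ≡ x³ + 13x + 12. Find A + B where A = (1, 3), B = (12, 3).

(1, 3) + (12, 3). λ = (3 - 3)/(12 - 1) ≡ 0/11 mod 17. 11⁻¹ ≡ 14 (mod 17), so λ ≡ 0.
  x = λ² - 1 - 12 = 0 - 13 ≡ 4; y = λ·(1 - 4) - 3 ≡ 14. → (4, 14)

(4, 14)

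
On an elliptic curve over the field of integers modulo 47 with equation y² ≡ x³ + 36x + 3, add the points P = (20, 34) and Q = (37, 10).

(32, 41)

(20, 34) + (37, 10). λ = (10 - 34)/(37 - 20) ≡ 23/17 mod 47. 17⁻¹ ≡ 36 (mod 47) since 17·36 = 612 ≡ 1, so λ ≡ 29.
  x = λ² - 20 - 37 = 841 - 57 ≡ 32; y = λ·(20 - 32) - 34 ≡ 41. → (32, 41)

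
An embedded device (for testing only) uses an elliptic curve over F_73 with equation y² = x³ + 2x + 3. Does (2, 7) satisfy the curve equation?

no

y² = 7² ≡ 49; x³ + 2x + 3 = 15 ≡ 15 (mod 73). 49 ≠ 15.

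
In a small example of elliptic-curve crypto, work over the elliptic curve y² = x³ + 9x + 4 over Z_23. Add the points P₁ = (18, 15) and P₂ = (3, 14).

(18, 15) + (3, 14). λ = (14 - 15)/(3 - 18) ≡ 22/8 mod 23. 8⁻¹ ≡ 3 (mod 23) since 8·3 = 24 ≡ 1, so λ ≡ 20.
  x = λ² - 18 - 3 = 400 - 21 ≡ 11; y = λ·(18 - 11) - 15 ≡ 10. → (11, 10)

(11, 10)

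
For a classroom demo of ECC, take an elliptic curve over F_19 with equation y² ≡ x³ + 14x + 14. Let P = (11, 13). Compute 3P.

Repeated addition: build up to 3P.
2P: tangent at (11, 13): λ = (3·11² + 14)/(2·13) ≡ 16/7. 7⁻¹ ≡ 11 (mod 19) since 7·11 = 77 ≡ 1, so λ ≡ 16·11 ≡ 5.
  x = λ² - 11 - 11 = 25 - 22 ≡ 3; y = λ·(11 - 3) - 13 ≡ 8. → (3, 8)
3P: (3, 8) + (11, 13). λ = (13 - 8)/(11 - 3) ≡ 5/8 mod 19. 8⁻¹ ≡ 12 (mod 19) since 8·12 = 96 ≡ 1, so λ ≡ 3.
  x = λ² - 3 - 11 = 9 - 14 ≡ 14; y = λ·(3 - 14) - 8 ≡ 16. → (14, 16)

(14, 16)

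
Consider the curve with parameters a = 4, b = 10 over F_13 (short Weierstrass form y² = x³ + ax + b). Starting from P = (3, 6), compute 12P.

(2, 0)

Repeated addition: build up to 12P.
2P: tangent at (3, 6): λ = (3·3² + 4)/(2·6) ≡ 5/12. 12⁻¹ ≡ 12 (mod 13), so λ ≡ 5·12 ≡ 8.
  x = λ² - 3 - 3 = 64 - 6 ≡ 6; y = λ·(3 - 6) - 6 ≡ 9. → (6, 9)
3P: (6, 9) + (3, 6). λ = (6 - 9)/(3 - 6) ≡ 10/10 mod 13. 10⁻¹ ≡ 4 (mod 13) since 10·4 = 40 ≡ 1, so λ ≡ 1.
  x = λ² - 6 - 3 = 1 - 9 ≡ 5; y = λ·(6 - 5) - 9 ≡ 5. → (5, 5)
4P: (5, 5) + (3, 6). λ = (6 - 5)/(3 - 5) ≡ 1/11 mod 13. 11⁻¹ ≡ 6 (mod 13), so λ ≡ 6.
  x = λ² - 5 - 3 = 36 - 8 ≡ 2; y = λ·(5 - 2) - 5 ≡ 0. → (2, 0)
5P: (2, 0) + (3, 6). λ = (6 - 0)/(3 - 2) ≡ 6/1 mod 13. 1⁻¹ ≡ 1 (mod 13), so λ ≡ 6.
  x = λ² - 2 - 3 = 36 - 5 ≡ 5; y = λ·(2 - 5) - 0 ≡ 8. → (5, 8)
6P: (5, 8) + (3, 6). λ = (6 - 8)/(3 - 5) ≡ 11/11 mod 13. 11⁻¹ ≡ 6 (mod 13), so λ ≡ 1.
  x = λ² - 5 - 3 = 1 - 8 ≡ 6; y = λ·(5 - 6) - 8 ≡ 4. → (6, 4)
7P: (6, 4) + (3, 6). λ = (6 - 4)/(3 - 6) ≡ 2/10 mod 13. 10⁻¹ ≡ 4 (mod 13) since 10·4 = 40 ≡ 1, so λ ≡ 8.
  x = λ² - 6 - 3 = 64 - 9 ≡ 3; y = λ·(6 - 3) - 4 ≡ 7. → (3, 7)
8P: (3, 7) + (3, 6): same x and y₁ ≡ -y₂, so the sum is ∞.
9P: ∞ + (3, 6) = (3, 6) (identity).
10P: tangent at (3, 6): λ = (3·3² + 4)/(2·6) ≡ 5/12. 12⁻¹ ≡ 12 (mod 13), so λ ≡ 5·12 ≡ 8.
  x = λ² - 3 - 3 = 64 - 6 ≡ 6; y = λ·(3 - 6) - 6 ≡ 9. → (6, 9)
11P: (6, 9) + (3, 6). λ = (6 - 9)/(3 - 6) ≡ 10/10 mod 13. 10⁻¹ ≡ 4 (mod 13), so λ ≡ 1.
  x = λ² - 6 - 3 = 1 - 9 ≡ 5; y = λ·(6 - 5) - 9 ≡ 5. → (5, 5)
12P: (5, 5) + (3, 6). λ = (6 - 5)/(3 - 5) ≡ 1/11 mod 13. 11⁻¹ ≡ 6 (mod 13), so λ ≡ 6.
  x = λ² - 5 - 3 = 36 - 8 ≡ 2; y = λ·(5 - 2) - 5 ≡ 0. → (2, 0)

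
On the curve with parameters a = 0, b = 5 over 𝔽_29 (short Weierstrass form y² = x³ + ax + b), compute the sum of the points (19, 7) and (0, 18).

(26, 23)

(19, 7) + (0, 18). λ = (18 - 7)/(0 - 19) ≡ 11/10 mod 29. 10⁻¹ ≡ 3 (mod 29), so λ ≡ 4.
  x = λ² - 19 - 0 = 16 - 19 ≡ 26; y = λ·(19 - 26) - 7 ≡ 23. → (26, 23)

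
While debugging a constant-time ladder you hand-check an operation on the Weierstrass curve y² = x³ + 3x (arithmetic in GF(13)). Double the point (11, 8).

(3, 6)

tangent at (11, 8): λ = (3·11² + 3)/(2·8) ≡ 2/3. 3⁻¹ ≡ 9 (mod 13), so λ ≡ 2·9 ≡ 5.
  x = λ² - 11 - 11 = 25 - 22 ≡ 3; y = λ·(11 - 3) - 8 ≡ 6. → (3, 6)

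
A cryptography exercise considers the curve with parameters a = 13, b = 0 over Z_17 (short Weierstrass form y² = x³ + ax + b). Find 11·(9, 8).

Write P = (9, 8).
Repeated addition: build up to 11P.
2P: tangent at (9, 8): λ = (3·9² + 13)/(2·8) ≡ 1/16. 16⁻¹ ≡ 16 (mod 17) since 16·16 = 256 ≡ 1, so λ ≡ 1·16 ≡ 16.
  x = λ² - 9 - 9 = 256 - 18 ≡ 0; y = λ·(9 - 0) - 8 ≡ 0. → (0, 0)
3P: (0, 0) + (9, 8). λ = (8 - 0)/(9 - 0) ≡ 8/9 mod 17. 9⁻¹ ≡ 2 (mod 17), so λ ≡ 16.
  x = λ² - 0 - 9 = 256 - 9 ≡ 9; y = λ·(0 - 9) - 0 ≡ 9. → (9, 9)
4P: (9, 9) + (9, 8): same x and y₁ ≡ -y₂, so the sum is O.
5P: O + (9, 8) = (9, 8) (identity).
6P: tangent at (9, 8): λ = (3·9² + 13)/(2·8) ≡ 1/16. 16⁻¹ ≡ 16 (mod 17) since 16·16 = 256 ≡ 1, so λ ≡ 1·16 ≡ 16.
  x = λ² - 9 - 9 = 256 - 18 ≡ 0; y = λ·(9 - 0) - 8 ≡ 0. → (0, 0)
7P: (0, 0) + (9, 8). λ = (8 - 0)/(9 - 0) ≡ 8/9 mod 17. 9⁻¹ ≡ 2 (mod 17), so λ ≡ 16.
  x = λ² - 0 - 9 = 256 - 9 ≡ 9; y = λ·(0 - 9) - 0 ≡ 9. → (9, 9)
8P: (9, 9) + (9, 8): same x and y₁ ≡ -y₂, so the sum is O.
9P: O + (9, 8) = (9, 8) (identity).
10P: tangent at (9, 8): λ = (3·9² + 13)/(2·8) ≡ 1/16. 16⁻¹ ≡ 16 (mod 17) since 16·16 = 256 ≡ 1, so λ ≡ 1·16 ≡ 16.
  x = λ² - 9 - 9 = 256 - 18 ≡ 0; y = λ·(9 - 0) - 8 ≡ 0. → (0, 0)
11P: (0, 0) + (9, 8). λ = (8 - 0)/(9 - 0) ≡ 8/9 mod 17. 9⁻¹ ≡ 2 (mod 17) since 9·2 = 18 ≡ 1, so λ ≡ 16.
  x = λ² - 0 - 9 = 256 - 9 ≡ 9; y = λ·(0 - 9) - 0 ≡ 9. → (9, 9)

(9, 9)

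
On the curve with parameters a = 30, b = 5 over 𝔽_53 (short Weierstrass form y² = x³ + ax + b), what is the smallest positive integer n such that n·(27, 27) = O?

3

2P: tangent at (27, 27): λ = (3·27² + 30)/(2·27) ≡ 44/1. 1⁻¹ ≡ 1 (mod 53) since 1·1 = 1 ≡ 1, so λ ≡ 44·1 ≡ 44.
  x = λ² - 27 - 27 = 1936 - 54 ≡ 27; y = λ·(27 - 27) - 27 ≡ 26. → (27, 26)
3P: (27, 26) + (27, 27): same x and y₁ ≡ -y₂, so the sum is O.
3P = O, so the order is 3.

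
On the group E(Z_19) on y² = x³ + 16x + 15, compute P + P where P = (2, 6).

tangent at (2, 6): λ = (3·2² + 16)/(2·6) ≡ 9/12. 12⁻¹ ≡ 8 (mod 19), so λ ≡ 9·8 ≡ 15.
  x = λ² - 2 - 2 = 225 - 4 ≡ 12; y = λ·(2 - 12) - 6 ≡ 15. → (12, 15)

(12, 15)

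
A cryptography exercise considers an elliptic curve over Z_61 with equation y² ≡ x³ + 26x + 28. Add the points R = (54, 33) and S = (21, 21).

(54, 33) + (21, 21). λ = (21 - 33)/(21 - 54) ≡ 49/28 mod 61. 28⁻¹ ≡ 24 (mod 61), so λ ≡ 17.
  x = λ² - 54 - 21 = 289 - 75 ≡ 31; y = λ·(54 - 31) - 33 ≡ 53. → (31, 53)

(31, 53)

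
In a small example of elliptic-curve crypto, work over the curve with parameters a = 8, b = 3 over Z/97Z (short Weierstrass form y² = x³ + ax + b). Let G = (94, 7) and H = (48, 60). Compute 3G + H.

(40, 20)

First 3G:
Repeated addition: build up to 3G.
2G: tangent at (94, 7): λ = (3·94² + 8)/(2·7) ≡ 35/14. 14⁻¹ ≡ 7 (mod 97), so λ ≡ 35·7 ≡ 51.
  x = λ² - 94 - 94 = 2601 - 188 ≡ 85; y = λ·(94 - 85) - 7 ≡ 64. → (85, 64)
3G: (85, 64) + (94, 7). λ = (7 - 64)/(94 - 85) ≡ 40/9 mod 97. 9⁻¹ ≡ 54 (mod 97) since 9·54 = 486 ≡ 1, so λ ≡ 26.
  x = λ² - 85 - 94 = 676 - 179 ≡ 12; y = λ·(85 - 12) - 64 ≡ 88. → (12, 88)
3G = (12, 88).
Finally 3G + H:
(12, 88) + (48, 60). λ = (60 - 88)/(48 - 12) ≡ 69/36 mod 97. 36⁻¹ ≡ 62 (mod 97) since 36·62 = 2232 ≡ 1, so λ ≡ 10.
  x = λ² - 12 - 48 = 100 - 60 ≡ 40; y = λ·(12 - 40) - 88 ≡ 20. → (40, 20)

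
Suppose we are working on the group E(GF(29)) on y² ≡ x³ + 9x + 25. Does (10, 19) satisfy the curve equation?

y² = 19² ≡ 13; x³ + 9x + 25 = 1115 ≡ 13 (mod 29). 13 = 13.

yes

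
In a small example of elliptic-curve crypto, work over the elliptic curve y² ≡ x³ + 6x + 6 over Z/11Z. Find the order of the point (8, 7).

2P: tangent at (8, 7): λ = (3·8² + 6)/(2·7) ≡ 0/3. 3⁻¹ ≡ 4 (mod 11), so λ ≡ 0·4 ≡ 0.
  x = λ² - 8 - 8 = 0 - 16 ≡ 6; y = λ·(8 - 6) - 7 ≡ 4. → (6, 4)
3P: (6, 4) + (8, 7). λ = (7 - 4)/(8 - 6) ≡ 3/2 mod 11. 2⁻¹ ≡ 6 (mod 11), so λ ≡ 7.
  x = λ² - 6 - 8 = 49 - 14 ≡ 2; y = λ·(6 - 2) - 4 ≡ 2. → (2, 2)
4P: (2, 2) + (8, 7). λ = (7 - 2)/(8 - 2) ≡ 5/6 mod 11. 6⁻¹ ≡ 2 (mod 11) since 6·2 = 12 ≡ 1, so λ ≡ 10.
  x = λ² - 2 - 8 = 100 - 10 ≡ 2; y = λ·(2 - 2) - 2 ≡ 9. → (2, 9)
5P: (2, 9) + (8, 7). λ = (7 - 9)/(8 - 2) ≡ 9/6 mod 11. 6⁻¹ ≡ 2 (mod 11) since 6·2 = 12 ≡ 1, so λ ≡ 7.
  x = λ² - 2 - 8 = 49 - 10 ≡ 6; y = λ·(2 - 6) - 9 ≡ 7. → (6, 7)
6P: (6, 7) + (8, 7). λ = (7 - 7)/(8 - 6) ≡ 0/2 mod 11. 2⁻¹ ≡ 6 (mod 11) since 2·6 = 12 ≡ 1, so λ ≡ 0.
  x = λ² - 6 - 8 = 0 - 14 ≡ 8; y = λ·(6 - 8) - 7 ≡ 4. → (8, 4)
7P: (8, 4) + (8, 7): same x and y₁ ≡ -y₂, so the sum is ∞.
7P = ∞, so the order is 7.

7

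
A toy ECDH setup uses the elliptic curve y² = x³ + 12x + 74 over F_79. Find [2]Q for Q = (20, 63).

(33, 64)

tangent at (20, 63): λ = (3·20² + 12)/(2·63) ≡ 27/47. 47⁻¹ ≡ 37 (mod 79) since 47·37 = 1739 ≡ 1, so λ ≡ 27·37 ≡ 51.
  x = λ² - 20 - 20 = 2601 - 40 ≡ 33; y = λ·(20 - 33) - 63 ≡ 64. → (33, 64)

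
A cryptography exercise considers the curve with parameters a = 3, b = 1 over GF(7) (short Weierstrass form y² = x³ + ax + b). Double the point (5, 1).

tangent at (5, 1): λ = (3·5² + 3)/(2·1) ≡ 1/2. 2⁻¹ ≡ 4 (mod 7), so λ ≡ 1·4 ≡ 4.
  x = λ² - 5 - 5 = 16 - 10 ≡ 6; y = λ·(5 - 6) - 1 ≡ 2. → (6, 2)

(6, 2)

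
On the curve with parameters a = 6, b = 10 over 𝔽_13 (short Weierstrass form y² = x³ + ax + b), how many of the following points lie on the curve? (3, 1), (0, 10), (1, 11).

(3, 1): 1² ≡ 1, rhs ≡ 3 → off.
(0, 10): 10² ≡ 9, rhs ≡ 10 → off.
(1, 11): 11² ≡ 4, rhs ≡ 4 → on.

1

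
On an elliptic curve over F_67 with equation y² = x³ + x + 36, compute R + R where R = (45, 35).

(26, 33)

tangent at (45, 35): λ = (3·45² + 1)/(2·35) ≡ 46/3. 3⁻¹ ≡ 45 (mod 67), so λ ≡ 46·45 ≡ 60.
  x = λ² - 45 - 45 = 3600 - 90 ≡ 26; y = λ·(45 - 26) - 35 ≡ 33. → (26, 33)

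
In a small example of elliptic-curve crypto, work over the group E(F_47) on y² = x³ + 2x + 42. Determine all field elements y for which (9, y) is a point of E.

x³ + 2x + 42 = 789 ≡ 37 (mod 47).
Square roots of 37 mod 47: 15 and 32 (since 15² = 225 ≡ 37).

15, 32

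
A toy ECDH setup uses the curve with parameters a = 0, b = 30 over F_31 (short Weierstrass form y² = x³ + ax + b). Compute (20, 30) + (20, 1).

The two points share x = 20 and their y-coordinates satisfy 30 + 1 ≡ 0 (mod 31), so they are inverses. Their sum is O.

O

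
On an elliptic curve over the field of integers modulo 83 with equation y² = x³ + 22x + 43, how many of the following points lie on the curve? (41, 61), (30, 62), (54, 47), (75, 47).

(41, 61): 61² ≡ 69, rhs ≡ 63 → off.
(30, 62): 62² ≡ 26, rhs ≡ 64 → off.
(54, 47): 47² ≡ 51, rhs ≡ 82 → off.
(75, 47): 47² ≡ 51, rhs ≡ 19 → off.

0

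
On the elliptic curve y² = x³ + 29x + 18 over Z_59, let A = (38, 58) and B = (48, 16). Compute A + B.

(52, 48)

(38, 58) + (48, 16). λ = (16 - 58)/(48 - 38) ≡ 17/10 mod 59. 10⁻¹ ≡ 6 (mod 59) since 10·6 = 60 ≡ 1, so λ ≡ 43.
  x = λ² - 38 - 48 = 1849 - 86 ≡ 52; y = λ·(38 - 52) - 58 ≡ 48. → (52, 48)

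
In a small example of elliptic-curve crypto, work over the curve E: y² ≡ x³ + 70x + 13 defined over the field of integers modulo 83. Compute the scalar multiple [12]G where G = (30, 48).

Repeated addition: build up to 12G.
2G: tangent at (30, 48): λ = (3·30² + 70)/(2·48) ≡ 31/13. 13⁻¹ ≡ 32 (mod 83), so λ ≡ 31·32 ≡ 79.
  x = λ² - 30 - 30 = 6241 - 60 ≡ 39; y = λ·(30 - 39) - 48 ≡ 71. → (39, 71)
3G: (39, 71) + (30, 48). λ = (48 - 71)/(30 - 39) ≡ 60/74 mod 83. 74⁻¹ ≡ 46 (mod 83), so λ ≡ 21.
  x = λ² - 39 - 30 = 441 - 69 ≡ 40; y = λ·(39 - 40) - 71 ≡ 74. → (40, 74)
4G: (40, 74) + (30, 48). λ = (48 - 74)/(30 - 40) ≡ 57/73 mod 83. 73⁻¹ ≡ 58 (mod 83) since 73·58 = 4234 ≡ 1, so λ ≡ 69.
  x = λ² - 40 - 30 = 4761 - 70 ≡ 43; y = λ·(40 - 43) - 74 ≡ 51. → (43, 51)
5G: (43, 51) + (30, 48). λ = (48 - 51)/(30 - 43) ≡ 80/70 mod 83. 70⁻¹ ≡ 51 (mod 83) since 70·51 = 3570 ≡ 1, so λ ≡ 13.
  x = λ² - 43 - 30 = 169 - 73 ≡ 13; y = λ·(43 - 13) - 51 ≡ 7. → (13, 7)
6G: (13, 7) + (30, 48). λ = (48 - 7)/(30 - 13) ≡ 41/17 mod 83. 17⁻¹ ≡ 44 (mod 83), so λ ≡ 61.
  x = λ² - 13 - 30 = 3721 - 43 ≡ 26; y = λ·(13 - 26) - 7 ≡ 30. → (26, 30)
7G: (26, 30) + (30, 48). λ = (48 - 30)/(30 - 26) ≡ 18/4 mod 83. 4⁻¹ ≡ 21 (mod 83), so λ ≡ 46.
  x = λ² - 26 - 30 = 2116 - 56 ≡ 68; y = λ·(26 - 68) - 30 ≡ 30. → (68, 30)
8G: (68, 30) + (30, 48). λ = (48 - 30)/(30 - 68) ≡ 18/45 mod 83. 45⁻¹ ≡ 24 (mod 83), so λ ≡ 17.
  x = λ² - 68 - 30 = 289 - 98 ≡ 25; y = λ·(68 - 25) - 30 ≡ 37. → (25, 37)
9G: (25, 37) + (30, 48). λ = (48 - 37)/(30 - 25) ≡ 11/5 mod 83. 5⁻¹ ≡ 50 (mod 83) since 5·50 = 250 ≡ 1, so λ ≡ 52.
  x = λ² - 25 - 30 = 2704 - 55 ≡ 76; y = λ·(25 - 76) - 37 ≡ 50. → (76, 50)
10G: (76, 50) + (30, 48). λ = (48 - 50)/(30 - 76) ≡ 81/37 mod 83. 37⁻¹ ≡ 9 (mod 83) since 37·9 = 333 ≡ 1, so λ ≡ 65.
  x = λ² - 76 - 30 = 4225 - 106 ≡ 52; y = λ·(76 - 52) - 50 ≡ 16. → (52, 16)
11G: (52, 16) + (30, 48). λ = (48 - 16)/(30 - 52) ≡ 32/61 mod 83. 61⁻¹ ≡ 49 (mod 83), so λ ≡ 74.
  x = λ² - 52 - 30 = 5476 - 82 ≡ 82; y = λ·(52 - 82) - 16 ≡ 5. → (82, 5)
12G: (82, 5) + (30, 48). λ = (48 - 5)/(30 - 82) ≡ 43/31 mod 83. 31⁻¹ ≡ 75 (mod 83) since 31·75 = 2325 ≡ 1, so λ ≡ 71.
  x = λ² - 82 - 30 = 5041 - 112 ≡ 32; y = λ·(82 - 32) - 5 ≡ 59. → (32, 59)

(32, 59)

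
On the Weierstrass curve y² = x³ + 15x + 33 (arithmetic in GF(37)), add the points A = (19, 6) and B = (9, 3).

(19, 6) + (9, 3). λ = (3 - 6)/(9 - 19) ≡ 34/27 mod 37. 27⁻¹ ≡ 11 (mod 37) since 27·11 = 297 ≡ 1, so λ ≡ 4.
  x = λ² - 19 - 9 = 16 - 28 ≡ 25; y = λ·(19 - 25) - 6 ≡ 7. → (25, 7)

(25, 7)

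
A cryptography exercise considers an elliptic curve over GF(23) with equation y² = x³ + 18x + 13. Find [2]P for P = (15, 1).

(1, 20)

tangent at (15, 1): λ = (3·15² + 18)/(2·1) ≡ 3/2. 2⁻¹ ≡ 12 (mod 23) since 2·12 = 24 ≡ 1, so λ ≡ 3·12 ≡ 13.
  x = λ² - 15 - 15 = 169 - 30 ≡ 1; y = λ·(15 - 1) - 1 ≡ 20. → (1, 20)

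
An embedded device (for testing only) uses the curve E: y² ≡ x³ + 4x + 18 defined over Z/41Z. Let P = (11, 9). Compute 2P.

tangent at (11, 9): λ = (3·11² + 4)/(2·9) ≡ 39/18. 18⁻¹ ≡ 16 (mod 41) since 18·16 = 288 ≡ 1, so λ ≡ 39·16 ≡ 9.
  x = λ² - 11 - 11 = 81 - 22 ≡ 18; y = λ·(11 - 18) - 9 ≡ 10. → (18, 10)

(18, 10)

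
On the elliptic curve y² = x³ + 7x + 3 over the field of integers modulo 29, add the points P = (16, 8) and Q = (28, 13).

(16, 8) + (28, 13). λ = (13 - 8)/(28 - 16) ≡ 5/12 mod 29. 12⁻¹ ≡ 17 (mod 29), so λ ≡ 27.
  x = λ² - 16 - 28 = 729 - 44 ≡ 18; y = λ·(16 - 18) - 8 ≡ 25. → (18, 25)

(18, 25)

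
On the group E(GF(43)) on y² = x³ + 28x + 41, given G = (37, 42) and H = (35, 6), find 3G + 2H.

(37, 1)

First 3G:
Repeated addition: build up to 3G.
2G: tangent at (37, 42): λ = (3·37² + 28)/(2·42) ≡ 7/41. 41⁻¹ ≡ 21 (mod 43), so λ ≡ 7·21 ≡ 18.
  x = λ² - 37 - 37 = 324 - 74 ≡ 35; y = λ·(37 - 35) - 42 ≡ 37. → (35, 37)
3G: (35, 37) + (37, 42). λ = (42 - 37)/(37 - 35) ≡ 5/2 mod 43. 2⁻¹ ≡ 22 (mod 43), so λ ≡ 24.
  x = λ² - 35 - 37 = 576 - 72 ≡ 31; y = λ·(35 - 31) - 37 ≡ 16. → (31, 16)
3G = (31, 16).
Next 2H:
Repeated addition: build up to 2H.
2H: tangent at (35, 6): λ = (3·35² + 28)/(2·6) ≡ 5/12. 12⁻¹ ≡ 18 (mod 43), so λ ≡ 5·18 ≡ 4.
  x = λ² - 35 - 35 = 16 - 70 ≡ 32; y = λ·(35 - 32) - 6 ≡ 6. → (32, 6)
2H = (32, 6).
Finally 3G + 2H:
(31, 16) + (32, 6). λ = (6 - 16)/(32 - 31) ≡ 33/1 mod 43. 1⁻¹ ≡ 1 (mod 43), so λ ≡ 33.
  x = λ² - 31 - 32 = 1089 - 63 ≡ 37; y = λ·(31 - 37) - 16 ≡ 1. → (37, 1)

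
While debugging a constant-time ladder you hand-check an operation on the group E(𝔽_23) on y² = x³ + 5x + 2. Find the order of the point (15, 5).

2P: tangent at (15, 5): λ = (3·15² + 5)/(2·5) ≡ 13/10. 10⁻¹ ≡ 7 (mod 23) since 10·7 = 70 ≡ 1, so λ ≡ 13·7 ≡ 22.
  x = λ² - 15 - 15 = 484 - 30 ≡ 17; y = λ·(15 - 17) - 5 ≡ 20. → (17, 20)
3P: (17, 20) + (15, 5). λ = (5 - 20)/(15 - 17) ≡ 8/21 mod 23. 21⁻¹ ≡ 11 (mod 23) since 21·11 = 231 ≡ 1, so λ ≡ 19.
  x = λ² - 17 - 15 = 361 - 32 ≡ 7; y = λ·(17 - 7) - 20 ≡ 9. → (7, 9)
4P: (7, 9) + (15, 5). λ = (5 - 9)/(15 - 7) ≡ 19/8 mod 23. 8⁻¹ ≡ 3 (mod 23) since 8·3 = 24 ≡ 1, so λ ≡ 11.
  x = λ² - 7 - 15 = 121 - 22 ≡ 7; y = λ·(7 - 7) - 9 ≡ 14. → (7, 14)
5P: (7, 14) + (15, 5). λ = (5 - 14)/(15 - 7) ≡ 14/8 mod 23. 8⁻¹ ≡ 3 (mod 23) since 8·3 = 24 ≡ 1, so λ ≡ 19.
  x = λ² - 7 - 15 = 361 - 22 ≡ 17; y = λ·(7 - 17) - 14 ≡ 3. → (17, 3)
6P: (17, 3) + (15, 5). λ = (5 - 3)/(15 - 17) ≡ 2/21 mod 23. 21⁻¹ ≡ 11 (mod 23), so λ ≡ 22.
  x = λ² - 17 - 15 = 484 - 32 ≡ 15; y = λ·(17 - 15) - 3 ≡ 18. → (15, 18)
7P: (15, 18) + (15, 5): same x and y₁ ≡ -y₂, so the sum is the point at infinity.
7P = the point at infinity, so the order is 7.

7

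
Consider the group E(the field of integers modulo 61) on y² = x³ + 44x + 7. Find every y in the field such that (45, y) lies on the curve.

x³ + 44x + 7 = 93112 ≡ 26 (mod 61).
26 is a non-residue mod 61; no y exists.

none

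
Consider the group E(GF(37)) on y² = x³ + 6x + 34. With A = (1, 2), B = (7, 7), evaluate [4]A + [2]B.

(25, 11)

First 4A:
Repeated addition: build up to 4A.
2A: tangent at (1, 2): λ = (3·1² + 6)/(2·2) ≡ 9/4. 4⁻¹ ≡ 28 (mod 37) since 4·28 = 112 ≡ 1, so λ ≡ 9·28 ≡ 30.
  x = λ² - 1 - 1 = 900 - 2 ≡ 10; y = λ·(1 - 10) - 2 ≡ 24. → (10, 24)
3A: (10, 24) + (1, 2). λ = (2 - 24)/(1 - 10) ≡ 15/28 mod 37. 28⁻¹ ≡ 4 (mod 37) since 28·4 = 112 ≡ 1, so λ ≡ 23.
  x = λ² - 10 - 1 = 529 - 11 ≡ 0; y = λ·(10 - 0) - 24 ≡ 21. → (0, 21)
4A: (0, 21) + (1, 2). λ = (2 - 21)/(1 - 0) ≡ 18/1 mod 37. 1⁻¹ ≡ 1 (mod 37), so λ ≡ 18.
  x = λ² - 0 - 1 = 324 - 1 ≡ 27; y = λ·(0 - 27) - 21 ≡ 11. → (27, 11)
4A = (27, 11).
Next 2B:
Repeated addition: build up to 2B.
2B: tangent at (7, 7): λ = (3·7² + 6)/(2·7) ≡ 5/14. 14⁻¹ ≡ 8 (mod 37), so λ ≡ 5·8 ≡ 3.
  x = λ² - 7 - 7 = 9 - 14 ≡ 32; y = λ·(7 - 32) - 7 ≡ 29. → (32, 29)
2B = (32, 29).
Finally 4A + 2B:
(27, 11) + (32, 29). λ = (29 - 11)/(32 - 27) ≡ 18/5 mod 37. 5⁻¹ ≡ 15 (mod 37) since 5·15 = 75 ≡ 1, so λ ≡ 11.
  x = λ² - 27 - 32 = 121 - 59 ≡ 25; y = λ·(27 - 25) - 11 ≡ 11. → (25, 11)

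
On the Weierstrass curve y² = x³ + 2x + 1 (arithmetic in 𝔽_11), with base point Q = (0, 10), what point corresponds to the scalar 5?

(6, 8)

Double-and-add on 5 = (101)₂. Start with Q = (0, 10) for the leading 1-bit.
double: tangent at (0, 10): λ = (3·0² + 2)/(2·10) ≡ 2/9. 9⁻¹ ≡ 5 (mod 11) since 9·5 = 45 ≡ 1, so λ ≡ 2·5 ≡ 10.
  x = λ² - 0 - 0 = 100 - 0 ≡ 1; y = λ·(0 - 1) - 10 ≡ 2. → (1, 2)
double: tangent at (1, 2): λ = (3·1² + 2)/(2·2) ≡ 5/4. 4⁻¹ ≡ 3 (mod 11), so λ ≡ 5·3 ≡ 4.
  x = λ² - 1 - 1 = 16 - 2 ≡ 3; y = λ·(1 - 3) - 2 ≡ 1. → (3, 1)
add Q: (3, 1) + (0, 10). λ = (10 - 1)/(0 - 3) ≡ 9/8 mod 11. 8⁻¹ ≡ 7 (mod 11) since 8·7 = 56 ≡ 1, so λ ≡ 8.
  x = λ² - 3 - 0 = 64 - 3 ≡ 6; y = λ·(3 - 6) - 1 ≡ 8. → (6, 8)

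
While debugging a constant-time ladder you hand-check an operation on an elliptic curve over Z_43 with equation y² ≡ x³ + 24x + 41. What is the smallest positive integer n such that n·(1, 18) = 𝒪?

5

2P: tangent at (1, 18): λ = (3·1² + 24)/(2·18) ≡ 27/36. 36⁻¹ ≡ 6 (mod 43) since 36·6 = 216 ≡ 1, so λ ≡ 27·6 ≡ 33.
  x = λ² - 1 - 1 = 1089 - 2 ≡ 12; y = λ·(1 - 12) - 18 ≡ 6. → (12, 6)
3P: (12, 6) + (1, 18). λ = (18 - 6)/(1 - 12) ≡ 12/32 mod 43. 32⁻¹ ≡ 39 (mod 43) since 32·39 = 1248 ≡ 1, so λ ≡ 38.
  x = λ² - 12 - 1 = 1444 - 13 ≡ 12; y = λ·(12 - 12) - 6 ≡ 37. → (12, 37)
4P: (12, 37) + (1, 18). λ = (18 - 37)/(1 - 12) ≡ 24/32 mod 43. 32⁻¹ ≡ 39 (mod 43), so λ ≡ 33.
  x = λ² - 12 - 1 = 1089 - 13 ≡ 1; y = λ·(12 - 1) - 37 ≡ 25. → (1, 25)
5P: (1, 25) + (1, 18): same x and y₁ ≡ -y₂, so the sum is 𝒪.
5P = 𝒪, so the order is 5.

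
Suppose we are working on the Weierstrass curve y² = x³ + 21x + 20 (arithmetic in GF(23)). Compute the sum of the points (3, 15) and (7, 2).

(3, 15) + (7, 2). λ = (2 - 15)/(7 - 3) ≡ 10/4 mod 23. 4⁻¹ ≡ 6 (mod 23), so λ ≡ 14.
  x = λ² - 3 - 7 = 196 - 10 ≡ 2; y = λ·(3 - 2) - 15 ≡ 22. → (2, 22)

(2, 22)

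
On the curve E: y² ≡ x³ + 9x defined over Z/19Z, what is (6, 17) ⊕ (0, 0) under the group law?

(11, 10)

(6, 17) + (0, 0). λ = (0 - 17)/(0 - 6) ≡ 2/13 mod 19. 13⁻¹ ≡ 3 (mod 19) since 13·3 = 39 ≡ 1, so λ ≡ 6.
  x = λ² - 6 - 0 = 36 - 6 ≡ 11; y = λ·(6 - 11) - 17 ≡ 10. → (11, 10)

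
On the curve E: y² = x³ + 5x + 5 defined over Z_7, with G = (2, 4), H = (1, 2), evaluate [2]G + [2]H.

First 2G:
Repeated addition: build up to 2G.
2G: tangent at (2, 4): λ = (3·2² + 5)/(2·4) ≡ 3/1. 1⁻¹ ≡ 1 (mod 7), so λ ≡ 3·1 ≡ 3.
  x = λ² - 2 - 2 = 9 - 4 ≡ 5; y = λ·(2 - 5) - 4 ≡ 1. → (5, 1)
2G = (5, 1).
Next 2H:
Repeated addition: build up to 2H.
2H: tangent at (1, 2): λ = (3·1² + 5)/(2·2) ≡ 1/4. 4⁻¹ ≡ 2 (mod 7), so λ ≡ 1·2 ≡ 2.
  x = λ² - 1 - 1 = 4 - 2 ≡ 2; y = λ·(1 - 2) - 2 ≡ 3. → (2, 3)
2H = (2, 3).
Finally 2G + 2H:
(5, 1) + (2, 3). λ = (3 - 1)/(2 - 5) ≡ 2/4 mod 7. 4⁻¹ ≡ 2 (mod 7) since 4·2 = 8 ≡ 1, so λ ≡ 4.
  x = λ² - 5 - 2 = 16 - 7 ≡ 2; y = λ·(5 - 2) - 1 ≡ 4. → (2, 4)

(2, 4)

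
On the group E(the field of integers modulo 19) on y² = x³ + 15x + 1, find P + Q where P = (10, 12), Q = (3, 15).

(10, 12) + (3, 15). λ = (15 - 12)/(3 - 10) ≡ 3/12 mod 19. 12⁻¹ ≡ 8 (mod 19) since 12·8 = 96 ≡ 1, so λ ≡ 5.
  x = λ² - 10 - 3 = 25 - 13 ≡ 12; y = λ·(10 - 12) - 12 ≡ 16. → (12, 16)

(12, 16)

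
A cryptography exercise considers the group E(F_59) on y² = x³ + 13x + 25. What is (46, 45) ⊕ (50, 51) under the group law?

(39, 54)

(46, 45) + (50, 51). λ = (51 - 45)/(50 - 46) ≡ 6/4 mod 59. 4⁻¹ ≡ 15 (mod 59) since 4·15 = 60 ≡ 1, so λ ≡ 31.
  x = λ² - 46 - 50 = 961 - 96 ≡ 39; y = λ·(46 - 39) - 45 ≡ 54. → (39, 54)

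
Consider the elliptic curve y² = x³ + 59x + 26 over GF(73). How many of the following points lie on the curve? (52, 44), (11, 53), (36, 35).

(52, 44): 44² ≡ 38, rhs ≡ 38 → on.
(11, 53): 53² ≡ 35, rhs ≡ 35 → on.
(36, 35): 35² ≡ 57, rhs ≡ 42 → off.

2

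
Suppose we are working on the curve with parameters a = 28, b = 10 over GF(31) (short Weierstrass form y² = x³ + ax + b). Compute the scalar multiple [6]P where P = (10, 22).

Double-and-add on 6 = (110)₂. Start with P = (10, 22) for the leading 1-bit.
double: tangent at (10, 22): λ = (3·10² + 28)/(2·22) ≡ 18/13. 13⁻¹ ≡ 12 (mod 31), so λ ≡ 18·12 ≡ 30.
  x = λ² - 10 - 10 = 900 - 20 ≡ 12; y = λ·(10 - 12) - 22 ≡ 11. → (12, 11)
add P: (12, 11) + (10, 22). λ = (22 - 11)/(10 - 12) ≡ 11/29 mod 31. 29⁻¹ ≡ 15 (mod 31) since 29·15 = 435 ≡ 1, so λ ≡ 10.
  x = λ² - 12 - 10 = 100 - 22 ≡ 16; y = λ·(12 - 16) - 11 ≡ 11. → (16, 11)
double: tangent at (16, 11): λ = (3·16² + 28)/(2·11) ≡ 21/22. 22⁻¹ ≡ 24 (mod 31), so λ ≡ 21·24 ≡ 8.
  x = λ² - 16 - 16 = 64 - 32 ≡ 1; y = λ·(16 - 1) - 11 ≡ 16. → (1, 16)

(1, 16)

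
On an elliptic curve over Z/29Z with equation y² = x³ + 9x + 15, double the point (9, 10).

(12, 16)

tangent at (9, 10): λ = (3·9² + 9)/(2·10) ≡ 20/20. 20⁻¹ ≡ 16 (mod 29) since 20·16 = 320 ≡ 1, so λ ≡ 20·16 ≡ 1.
  x = λ² - 9 - 9 = 1 - 18 ≡ 12; y = λ·(9 - 12) - 10 ≡ 16. → (12, 16)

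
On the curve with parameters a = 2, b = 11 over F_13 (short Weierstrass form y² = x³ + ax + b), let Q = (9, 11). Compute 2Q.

(5, 4)

tangent at (9, 11): λ = (3·9² + 2)/(2·11) ≡ 11/9. 9⁻¹ ≡ 3 (mod 13), so λ ≡ 11·3 ≡ 7.
  x = λ² - 9 - 9 = 49 - 18 ≡ 5; y = λ·(9 - 5) - 11 ≡ 4. → (5, 4)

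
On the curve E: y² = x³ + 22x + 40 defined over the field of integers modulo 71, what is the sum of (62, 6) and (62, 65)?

O

The two points share x = 62 and their y-coordinates satisfy 6 + 65 ≡ 0 (mod 71), so they are inverses. Their sum is 𝒪.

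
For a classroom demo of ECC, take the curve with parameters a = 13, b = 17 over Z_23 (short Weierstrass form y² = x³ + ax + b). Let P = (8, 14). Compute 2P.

tangent at (8, 14): λ = (3·8² + 13)/(2·14) ≡ 21/5. 5⁻¹ ≡ 14 (mod 23), so λ ≡ 21·14 ≡ 18.
  x = λ² - 8 - 8 = 324 - 16 ≡ 9; y = λ·(8 - 9) - 14 ≡ 14. → (9, 14)

(9, 14)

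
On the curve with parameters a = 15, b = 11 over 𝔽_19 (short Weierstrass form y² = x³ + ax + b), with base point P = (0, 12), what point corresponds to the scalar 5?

(13, 3)

Repeated addition: build up to 5P.
2P: tangent at (0, 12): λ = (3·0² + 15)/(2·12) ≡ 15/5. 5⁻¹ ≡ 4 (mod 19), so λ ≡ 15·4 ≡ 3.
  x = λ² - 0 - 0 = 9 - 0 ≡ 9; y = λ·(0 - 9) - 12 ≡ 18. → (9, 18)
3P: (9, 18) + (0, 12). λ = (12 - 18)/(0 - 9) ≡ 13/10 mod 19. 10⁻¹ ≡ 2 (mod 19), so λ ≡ 7.
  x = λ² - 9 - 0 = 49 - 9 ≡ 2; y = λ·(9 - 2) - 18 ≡ 12. → (2, 12)
4P: (2, 12) + (0, 12). λ = (12 - 12)/(0 - 2) ≡ 0/17 mod 19. 17⁻¹ ≡ 9 (mod 19), so λ ≡ 0.
  x = λ² - 2 - 0 = 0 - 2 ≡ 17; y = λ·(2 - 17) - 12 ≡ 7. → (17, 7)
5P: (17, 7) + (0, 12). λ = (12 - 7)/(0 - 17) ≡ 5/2 mod 19. 2⁻¹ ≡ 10 (mod 19) since 2·10 = 20 ≡ 1, so λ ≡ 12.
  x = λ² - 17 - 0 = 144 - 17 ≡ 13; y = λ·(17 - 13) - 7 ≡ 3. → (13, 3)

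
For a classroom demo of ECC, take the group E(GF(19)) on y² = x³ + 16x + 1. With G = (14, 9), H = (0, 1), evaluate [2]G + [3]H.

(0, 1)

First 2G:
Repeated addition: build up to 2G.
2G: tangent at (14, 9): λ = (3·14² + 16)/(2·9) ≡ 15/18. 18⁻¹ ≡ 18 (mod 19), so λ ≡ 15·18 ≡ 4.
  x = λ² - 14 - 14 = 16 - 28 ≡ 7; y = λ·(14 - 7) - 9 ≡ 0. → (7, 0)
2G = (7, 0).
Next 3H:
Repeated addition: build up to 3H.
2H: tangent at (0, 1): λ = (3·0² + 16)/(2·1) ≡ 16/2. 2⁻¹ ≡ 10 (mod 19) since 2·10 = 20 ≡ 1, so λ ≡ 16·10 ≡ 8.
  x = λ² - 0 - 0 = 64 - 0 ≡ 7; y = λ·(0 - 7) - 1 ≡ 0. → (7, 0)
3H: (7, 0) + (0, 1). λ = (1 - 0)/(0 - 7) ≡ 1/12 mod 19. 12⁻¹ ≡ 8 (mod 19), so λ ≡ 8.
  x = λ² - 7 - 0 = 64 - 7 ≡ 0; y = λ·(7 - 0) - 0 ≡ 18. → (0, 18)
3H = (0, 18).
Finally 2G + 3H:
(7, 0) + (0, 18). λ = (18 - 0)/(0 - 7) ≡ 18/12 mod 19. 12⁻¹ ≡ 8 (mod 19) since 12·8 = 96 ≡ 1, so λ ≡ 11.
  x = λ² - 7 - 0 = 121 - 7 ≡ 0; y = λ·(7 - 0) - 0 ≡ 1. → (0, 1)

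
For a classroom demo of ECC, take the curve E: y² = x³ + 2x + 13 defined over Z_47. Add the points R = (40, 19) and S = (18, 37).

(40, 19) + (18, 37). λ = (37 - 19)/(18 - 40) ≡ 18/25 mod 47. 25⁻¹ ≡ 32 (mod 47), so λ ≡ 12.
  x = λ² - 40 - 18 = 144 - 58 ≡ 39; y = λ·(40 - 39) - 19 ≡ 40. → (39, 40)

(39, 40)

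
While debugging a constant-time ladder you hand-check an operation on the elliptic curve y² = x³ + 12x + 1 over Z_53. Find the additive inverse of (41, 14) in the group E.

-(41, 14) = (41, -14 mod 53) = (41, 39).

(41, 39)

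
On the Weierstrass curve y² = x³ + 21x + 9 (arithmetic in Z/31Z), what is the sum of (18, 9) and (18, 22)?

The two points share x = 18 and their y-coordinates satisfy 9 + 22 ≡ 0 (mod 31), so they are inverses. Their sum is the point at infinity.

O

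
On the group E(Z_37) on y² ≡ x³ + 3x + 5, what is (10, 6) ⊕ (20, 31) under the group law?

(4, 9)

(10, 6) + (20, 31). λ = (31 - 6)/(20 - 10) ≡ 25/10 mod 37. 10⁻¹ ≡ 26 (mod 37) since 10·26 = 260 ≡ 1, so λ ≡ 21.
  x = λ² - 10 - 20 = 441 - 30 ≡ 4; y = λ·(10 - 4) - 6 ≡ 9. → (4, 9)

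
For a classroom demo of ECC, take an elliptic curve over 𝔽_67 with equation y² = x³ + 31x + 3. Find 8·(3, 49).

(58, 0)

Write G = (3, 49).
Repeated addition: build up to 8G.
2G: tangent at (3, 49): λ = (3·3² + 31)/(2·49) ≡ 58/31. 31⁻¹ ≡ 13 (mod 67), so λ ≡ 58·13 ≡ 17.
  x = λ² - 3 - 3 = 289 - 6 ≡ 15; y = λ·(3 - 15) - 49 ≡ 15. → (15, 15)
3G: (15, 15) + (3, 49). λ = (49 - 15)/(3 - 15) ≡ 34/55 mod 67. 55⁻¹ ≡ 39 (mod 67), so λ ≡ 53.
  x = λ² - 15 - 3 = 2809 - 18 ≡ 44; y = λ·(15 - 44) - 15 ≡ 56. → (44, 56)
4G: (44, 56) + (3, 49). λ = (49 - 56)/(3 - 44) ≡ 60/26 mod 67. 26⁻¹ ≡ 49 (mod 67) since 26·49 = 1274 ≡ 1, so λ ≡ 59.
  x = λ² - 44 - 3 = 3481 - 47 ≡ 17; y = λ·(44 - 17) - 56 ≡ 63. → (17, 63)
5G: (17, 63) + (3, 49). λ = (49 - 63)/(3 - 17) ≡ 53/53 mod 67. 53⁻¹ ≡ 43 (mod 67), so λ ≡ 1.
  x = λ² - 17 - 3 = 1 - 20 ≡ 48; y = λ·(17 - 48) - 63 ≡ 40. → (48, 40)
6G: (48, 40) + (3, 49). λ = (49 - 40)/(3 - 48) ≡ 9/22 mod 67. 22⁻¹ ≡ 64 (mod 67), so λ ≡ 40.
  x = λ² - 48 - 3 = 1600 - 51 ≡ 8; y = λ·(48 - 8) - 40 ≡ 19. → (8, 19)
7G: (8, 19) + (3, 49). λ = (49 - 19)/(3 - 8) ≡ 30/62 mod 67. 62⁻¹ ≡ 40 (mod 67), so λ ≡ 61.
  x = λ² - 8 - 3 = 3721 - 11 ≡ 25; y = λ·(8 - 25) - 19 ≡ 16. → (25, 16)
8G: (25, 16) + (3, 49). λ = (49 - 16)/(3 - 25) ≡ 33/45 mod 67. 45⁻¹ ≡ 3 (mod 67) since 45·3 = 135 ≡ 1, so λ ≡ 32.
  x = λ² - 25 - 3 = 1024 - 28 ≡ 58; y = λ·(25 - 58) - 16 ≡ 0. → (58, 0)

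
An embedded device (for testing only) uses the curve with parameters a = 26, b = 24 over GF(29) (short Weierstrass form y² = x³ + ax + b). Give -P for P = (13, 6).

-(13, 6) = (13, -6 mod 29) = (13, 23).

(13, 23)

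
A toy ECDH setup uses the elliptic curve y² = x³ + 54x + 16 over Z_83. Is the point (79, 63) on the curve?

y² = 63² ≡ 68; x³ + 54x + 16 = 497321 ≡ 68 (mod 83). 68 = 68.

yes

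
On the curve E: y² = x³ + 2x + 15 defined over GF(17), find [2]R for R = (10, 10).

(12, 4)

tangent at (10, 10): λ = (3·10² + 2)/(2·10) ≡ 13/3. 3⁻¹ ≡ 6 (mod 17) since 3·6 = 18 ≡ 1, so λ ≡ 13·6 ≡ 10.
  x = λ² - 10 - 10 = 100 - 20 ≡ 12; y = λ·(10 - 12) - 10 ≡ 4. → (12, 4)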